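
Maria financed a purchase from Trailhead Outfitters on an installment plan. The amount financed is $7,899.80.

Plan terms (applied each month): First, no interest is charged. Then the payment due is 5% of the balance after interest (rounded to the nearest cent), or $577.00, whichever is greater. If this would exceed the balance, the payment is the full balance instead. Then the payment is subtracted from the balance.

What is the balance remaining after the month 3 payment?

Month 1: opening $7,899.80; payment $577.00; balance $7,322.80
Month 2: opening $7,322.80; payment $577.00; balance $6,745.80
Month 3: opening $6,745.80; payment $577.00; balance $6,168.80

$6,168.80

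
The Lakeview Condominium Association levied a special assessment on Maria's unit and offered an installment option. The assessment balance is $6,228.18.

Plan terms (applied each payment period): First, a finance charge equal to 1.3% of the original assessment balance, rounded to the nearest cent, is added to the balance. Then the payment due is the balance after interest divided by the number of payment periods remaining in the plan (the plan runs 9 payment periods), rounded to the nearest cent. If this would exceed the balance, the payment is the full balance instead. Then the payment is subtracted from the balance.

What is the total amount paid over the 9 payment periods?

Payment period 1: opening $6,228.18; interest $80.97 → $6,309.15; payment $701.02; balance $5,608.13
Payment period 2: opening $5,608.13; interest $80.97 → $5,689.10; payment $711.14; balance $4,977.96
Payment period 3: opening $4,977.96; interest $80.97 → $5,058.93; payment $722.70; balance $4,336.23
Payment period 4: opening $4,336.23; interest $80.97 → $4,417.20; payment $736.20; balance $3,681.00
Payment period 5: opening $3,681.00; interest $80.97 → $3,761.97; payment $752.39; balance $3,009.58
Payment period 6: opening $3,009.58; interest $80.97 → $3,090.55; payment $772.64; balance $2,317.91
Payment period 7: opening $2,317.91; interest $80.97 → $2,398.88; payment $799.63; balance $1,599.25
Payment period 8: opening $1,599.25; interest $80.97 → $1,680.22; payment $840.11; balance $840.11
Payment period 9: opening $840.11; interest $80.97 → $921.08; payment $921.08; balance $0.00
Total paid: $6,956.91

$6,956.91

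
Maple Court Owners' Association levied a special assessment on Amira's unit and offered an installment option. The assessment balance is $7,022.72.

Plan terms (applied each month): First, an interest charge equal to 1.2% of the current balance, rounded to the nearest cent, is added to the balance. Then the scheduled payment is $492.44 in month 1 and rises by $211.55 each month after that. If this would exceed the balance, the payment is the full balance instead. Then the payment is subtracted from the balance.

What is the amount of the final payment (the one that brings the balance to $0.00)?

# | Opening | Interest | Payment | End bal
1 | $7,022.72 | $84.27 | $492.44 | $6,614.55
2 | $6,614.55 | $79.37 | $703.99 | $5,989.93
3 | $5,989.93 | $71.88 | $915.54 | $5,146.27
4 | $5,146.27 | $61.76 | $1,127.09 | $4,080.94
5 | $4,080.94 | $48.97 | $1,338.64 | $2,791.27
6 | $2,791.27 | $33.50 | $1,550.19 | $1,274.58
7 | $1,274.58 | $15.29 | $1,289.87 | $0.00

$1,289.87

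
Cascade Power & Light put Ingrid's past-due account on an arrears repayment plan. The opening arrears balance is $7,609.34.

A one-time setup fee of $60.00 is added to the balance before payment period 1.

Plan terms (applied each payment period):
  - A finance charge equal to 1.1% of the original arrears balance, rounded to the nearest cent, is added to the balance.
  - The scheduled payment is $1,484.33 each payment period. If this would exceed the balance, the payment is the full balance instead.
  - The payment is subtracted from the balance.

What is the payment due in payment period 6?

Payment period 1: opening $7,669.34; interest $83.70 → $7,753.04; payment $1,484.33; balance $6,268.71
Payment period 2: opening $6,268.71; interest $83.70 → $6,352.41; payment $1,484.33; balance $4,868.08
Payment period 3: opening $4,868.08; interest $83.70 → $4,951.78; payment $1,484.33; balance $3,467.45
Payment period 4: opening $3,467.45; interest $83.70 → $3,551.15; payment $1,484.33; balance $2,066.82
Payment period 5: opening $2,066.82; interest $83.70 → $2,150.52; payment $1,484.33; balance $666.19
Payment period 6: opening $666.19; interest $83.70 → $749.89; payment $749.89; balance $0.00

$749.89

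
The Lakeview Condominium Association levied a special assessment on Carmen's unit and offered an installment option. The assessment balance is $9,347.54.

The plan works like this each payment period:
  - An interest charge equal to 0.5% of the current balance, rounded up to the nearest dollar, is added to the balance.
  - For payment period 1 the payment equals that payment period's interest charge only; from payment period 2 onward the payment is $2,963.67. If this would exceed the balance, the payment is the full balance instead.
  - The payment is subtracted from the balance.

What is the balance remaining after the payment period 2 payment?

Payment period 1: $9,347.54 +$47.00 interest = $9,394.54; pay $47.00 → $9,347.54
Payment period 2: $9,347.54 +$47.00 interest = $9,394.54; pay $2,963.67 → $6,430.87

$6,430.87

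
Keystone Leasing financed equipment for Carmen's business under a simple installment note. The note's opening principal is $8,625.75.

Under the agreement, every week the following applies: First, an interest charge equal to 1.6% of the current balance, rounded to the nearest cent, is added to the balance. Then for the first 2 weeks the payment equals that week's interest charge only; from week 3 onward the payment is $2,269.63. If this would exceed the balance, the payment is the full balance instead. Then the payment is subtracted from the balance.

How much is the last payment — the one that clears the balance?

Week 1: opening $8,625.75; interest $138.01 → $8,763.76; payment $138.01; balance $8,625.75
Week 2: opening $8,625.75; interest $138.01 → $8,763.76; payment $138.01; balance $8,625.75
Week 3: opening $8,625.75; interest $138.01 → $8,763.76; payment $2,269.63; balance $6,494.13
Week 4: opening $6,494.13; interest $103.91 → $6,598.04; payment $2,269.63; balance $4,328.41
Week 5: opening $4,328.41; interest $69.25 → $4,397.66; payment $2,269.63; balance $2,128.03
Week 6: opening $2,128.03; interest $34.05 → $2,162.08; payment $2,162.08; balance $0.00

$2,162.08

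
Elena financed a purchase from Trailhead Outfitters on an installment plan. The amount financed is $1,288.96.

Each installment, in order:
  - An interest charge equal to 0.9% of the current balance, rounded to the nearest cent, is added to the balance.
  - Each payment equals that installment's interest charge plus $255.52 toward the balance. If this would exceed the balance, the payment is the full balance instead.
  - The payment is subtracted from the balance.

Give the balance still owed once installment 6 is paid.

Installment 1: opening $1,288.96; interest $11.60 → $1,300.56; payment $267.12; balance $1,033.44
Installment 2: opening $1,033.44; interest $9.30 → $1,042.74; payment $264.82; balance $777.92
Installment 3: opening $777.92; interest $7.00 → $784.92; payment $262.52; balance $522.40
Installment 4: opening $522.40; interest $4.70 → $527.10; payment $260.22; balance $266.88
Installment 5: opening $266.88; interest $2.40 → $269.28; payment $257.92; balance $11.36
Installment 6: opening $11.36; interest $0.10 → $11.46; payment $11.46; balance $0.00

$0.00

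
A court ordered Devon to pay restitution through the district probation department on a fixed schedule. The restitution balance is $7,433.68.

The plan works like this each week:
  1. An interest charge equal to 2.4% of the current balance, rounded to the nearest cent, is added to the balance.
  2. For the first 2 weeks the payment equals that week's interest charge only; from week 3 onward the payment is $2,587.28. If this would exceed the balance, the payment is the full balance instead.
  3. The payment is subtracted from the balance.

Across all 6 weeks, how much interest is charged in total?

# | Opening | Interest | Payment | End bal
1 | $7,433.68 | $178.41 | $178.41 | $7,433.68
2 | $7,433.68 | $178.41 | $178.41 | $7,433.68
3 | $7,433.68 | $178.41 | $2,587.28 | $5,024.81
4 | $5,024.81 | $120.60 | $2,587.28 | $2,558.13
5 | $2,558.13 | $61.40 | $2,587.28 | $32.25
6 | $32.25 | $0.77 | $33.02 | $0.00
Total interest: $178.41 + $178.41 + $178.41 + $120.60 + $61.40 + $0.77 = $718.00

$718.00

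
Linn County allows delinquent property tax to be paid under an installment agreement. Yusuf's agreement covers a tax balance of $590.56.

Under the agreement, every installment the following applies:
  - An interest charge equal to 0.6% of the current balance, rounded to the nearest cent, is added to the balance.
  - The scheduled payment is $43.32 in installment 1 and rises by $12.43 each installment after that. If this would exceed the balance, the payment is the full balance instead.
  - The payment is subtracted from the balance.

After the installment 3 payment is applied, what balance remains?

$433.14

Installment 1: $590.56 +$3.54 interest = $594.10; pay $43.32 → $550.78
Installment 2: $550.78 +$3.30 interest = $554.08; pay $55.75 → $498.33
Installment 3: $498.33 +$2.99 interest = $501.32; pay $68.18 → $433.14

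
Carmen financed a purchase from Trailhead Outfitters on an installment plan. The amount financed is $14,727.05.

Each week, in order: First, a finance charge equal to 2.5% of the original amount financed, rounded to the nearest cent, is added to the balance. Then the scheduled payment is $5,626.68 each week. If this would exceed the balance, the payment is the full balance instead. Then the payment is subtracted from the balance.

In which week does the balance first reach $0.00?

Week 1: opening $14,727.05; interest $368.18 → $15,095.23; payment $5,626.68; balance $9,468.55
Week 2: opening $9,468.55; interest $368.18 → $9,836.73; payment $5,626.68; balance $4,210.05
Week 3: opening $4,210.05; interest $368.18 → $4,578.23; payment $4,578.23; balance $0.00
Balance reaches $0.00 in week 3.

3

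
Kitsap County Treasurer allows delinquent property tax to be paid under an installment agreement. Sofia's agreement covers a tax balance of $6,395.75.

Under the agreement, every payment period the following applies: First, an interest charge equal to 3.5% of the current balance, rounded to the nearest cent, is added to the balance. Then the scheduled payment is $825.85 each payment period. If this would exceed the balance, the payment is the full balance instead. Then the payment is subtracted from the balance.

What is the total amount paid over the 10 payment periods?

Payment period 1: opening $6,395.75; interest $223.85 → $6,619.60; payment $825.85; balance $5,793.75
Payment period 2: opening $5,793.75; interest $202.78 → $5,996.53; payment $825.85; balance $5,170.68
Payment period 3: opening $5,170.68; interest $180.97 → $5,351.65; payment $825.85; balance $4,525.80
Payment period 4: opening $4,525.80; interest $158.40 → $4,684.20; payment $825.85; balance $3,858.35
Payment period 5: opening $3,858.35; interest $135.04 → $3,993.39; payment $825.85; balance $3,167.54
Payment period 6: opening $3,167.54; interest $110.86 → $3,278.40; payment $825.85; balance $2,452.55
Payment period 7: opening $2,452.55; interest $85.84 → $2,538.39; payment $825.85; balance $1,712.54
Payment period 8: opening $1,712.54; interest $59.94 → $1,772.48; payment $825.85; balance $946.63
Payment period 9: opening $946.63; interest $33.13 → $979.76; payment $825.85; balance $153.91
Payment period 10: opening $153.91; interest $5.39 → $159.30; payment $159.30; balance $0.00
Total paid: $7,591.95

$7,591.95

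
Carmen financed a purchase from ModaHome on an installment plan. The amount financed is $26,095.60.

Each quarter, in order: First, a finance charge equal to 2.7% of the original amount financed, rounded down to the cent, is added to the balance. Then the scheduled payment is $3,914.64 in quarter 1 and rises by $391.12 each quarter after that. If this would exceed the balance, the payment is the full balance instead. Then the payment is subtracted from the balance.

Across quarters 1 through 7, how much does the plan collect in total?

Quarter 1: opening $26,095.60; interest $704.58 → $26,800.18; payment $3,914.64; balance $22,885.54
Quarter 2: opening $22,885.54; interest $704.58 → $23,590.12; payment $4,305.76; balance $19,284.36
Quarter 3: opening $19,284.36; interest $704.58 → $19,988.94; payment $4,696.88; balance $15,292.06
Quarter 4: opening $15,292.06; interest $704.58 → $15,996.64; payment $5,088.00; balance $10,908.64
Quarter 5: opening $10,908.64; interest $704.58 → $11,613.22; payment $5,479.12; balance $6,134.10
Quarter 6: opening $6,134.10; interest $704.58 → $6,838.68; payment $5,870.24; balance $968.44
Quarter 7: opening $968.44; interest $704.58 → $1,673.02; payment $1,673.02; balance $0.00
Total paid: $31,027.66

$31,027.66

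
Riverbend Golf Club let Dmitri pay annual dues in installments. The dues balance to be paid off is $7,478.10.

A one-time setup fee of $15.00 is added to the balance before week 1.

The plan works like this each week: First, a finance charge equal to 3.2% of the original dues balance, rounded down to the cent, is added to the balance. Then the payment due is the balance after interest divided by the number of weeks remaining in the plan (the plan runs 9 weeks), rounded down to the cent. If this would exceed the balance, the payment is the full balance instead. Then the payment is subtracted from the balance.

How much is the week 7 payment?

Week 1: opening $7,493.10; interest $239.29 → $7,732.39; payment $859.15; balance $6,873.24
Week 2: opening $6,873.24; interest $239.29 → $7,112.53; payment $889.06; balance $6,223.47
Week 3: opening $6,223.47; interest $239.29 → $6,462.76; payment $923.25; balance $5,539.51
Week 4: opening $5,539.51; interest $239.29 → $5,778.80; payment $963.13; balance $4,815.67
Week 5: opening $4,815.67; interest $239.29 → $5,054.96; payment $1,010.99; balance $4,043.97
Week 6: opening $4,043.97; interest $239.29 → $4,283.26; payment $1,070.81; balance $3,212.45
Week 7: opening $3,212.45; interest $239.29 → $3,451.74; payment $1,150.58; balance $2,301.16

$1,150.58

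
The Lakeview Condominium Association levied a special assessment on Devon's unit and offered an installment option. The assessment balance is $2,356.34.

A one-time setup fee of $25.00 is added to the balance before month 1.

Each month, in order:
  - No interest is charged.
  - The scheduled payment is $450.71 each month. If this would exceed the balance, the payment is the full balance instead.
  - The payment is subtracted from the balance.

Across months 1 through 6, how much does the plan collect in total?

$2,381.34

Month 1: $2,381.34 − $450.71 → $1,930.63
Month 2: $1,930.63 − $450.71 → $1,479.92
Month 3: $1,479.92 − $450.71 → $1,029.21
Month 4: $1,029.21 − $450.71 → $578.50
Month 5: $578.50 − $450.71 → $127.79
Month 6: $127.79 − $127.79 → $0.00
Total paid: $2,381.34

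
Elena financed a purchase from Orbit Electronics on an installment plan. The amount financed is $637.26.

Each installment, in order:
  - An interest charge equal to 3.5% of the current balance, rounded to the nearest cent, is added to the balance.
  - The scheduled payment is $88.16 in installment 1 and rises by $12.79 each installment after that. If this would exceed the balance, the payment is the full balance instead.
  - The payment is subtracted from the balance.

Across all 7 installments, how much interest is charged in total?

$88.58

# | Opening | Interest | Payment | End bal
1 | $637.26 | $22.30 | $88.16 | $571.40
2 | $571.40 | $20.00 | $100.95 | $490.45
3 | $490.45 | $17.17 | $113.74 | $393.88
4 | $393.88 | $13.79 | $126.53 | $281.14
5 | $281.14 | $9.84 | $139.32 | $151.66
6 | $151.66 | $5.31 | $152.11 | $4.86
7 | $4.86 | $0.17 | $5.03 | $0.00
Total interest: $22.30 + $20.00 + $17.17 + $13.79 + $9.84 + $5.31 + $0.17 = $88.58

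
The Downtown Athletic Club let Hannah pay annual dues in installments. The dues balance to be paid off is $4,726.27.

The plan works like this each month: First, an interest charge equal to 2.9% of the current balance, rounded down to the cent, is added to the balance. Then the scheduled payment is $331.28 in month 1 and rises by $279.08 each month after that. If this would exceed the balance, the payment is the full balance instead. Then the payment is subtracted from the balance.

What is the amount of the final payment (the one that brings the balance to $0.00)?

$848.16

# | Opening | Interest | Payment | End bal
1 | $4,726.27 | $137.06 | $331.28 | $4,532.05
2 | $4,532.05 | $131.42 | $610.36 | $4,053.11
3 | $4,053.11 | $117.54 | $889.44 | $3,281.21
4 | $3,281.21 | $95.15 | $1,168.52 | $2,207.84
5 | $2,207.84 | $64.02 | $1,447.60 | $824.26
6 | $824.26 | $23.90 | $848.16 | $0.00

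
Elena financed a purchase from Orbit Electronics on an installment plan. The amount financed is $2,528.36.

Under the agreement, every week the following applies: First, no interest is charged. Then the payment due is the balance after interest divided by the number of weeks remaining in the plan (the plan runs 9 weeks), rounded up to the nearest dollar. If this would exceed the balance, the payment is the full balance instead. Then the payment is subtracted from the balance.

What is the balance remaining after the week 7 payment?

Week 1: opening $2,528.36; payment $281.00; balance $2,247.36
Week 2: opening $2,247.36; payment $281.00; balance $1,966.36
Week 3: opening $1,966.36; payment $281.00; balance $1,685.36
Week 4: opening $1,685.36; payment $281.00; balance $1,404.36
Week 5: opening $1,404.36; payment $281.00; balance $1,123.36
Week 6: opening $1,123.36; payment $281.00; balance $842.36
Week 7: opening $842.36; payment $281.00; balance $561.36

$561.36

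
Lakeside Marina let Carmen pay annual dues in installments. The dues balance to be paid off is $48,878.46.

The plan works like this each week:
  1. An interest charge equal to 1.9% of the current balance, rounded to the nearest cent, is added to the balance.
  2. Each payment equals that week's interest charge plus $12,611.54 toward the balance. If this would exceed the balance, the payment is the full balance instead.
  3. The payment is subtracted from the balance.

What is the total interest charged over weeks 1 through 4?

$2,277.04

# | Opening | Interest | Payment | End bal
1 | $48,878.46 | $928.69 | $13,540.23 | $36,266.92
2 | $36,266.92 | $689.07 | $13,300.61 | $23,655.38
3 | $23,655.38 | $449.45 | $13,060.99 | $11,043.84
4 | $11,043.84 | $209.83 | $11,253.67 | $0.00
Total interest: $928.69 + $689.07 + $449.45 + $209.83 = $2,277.04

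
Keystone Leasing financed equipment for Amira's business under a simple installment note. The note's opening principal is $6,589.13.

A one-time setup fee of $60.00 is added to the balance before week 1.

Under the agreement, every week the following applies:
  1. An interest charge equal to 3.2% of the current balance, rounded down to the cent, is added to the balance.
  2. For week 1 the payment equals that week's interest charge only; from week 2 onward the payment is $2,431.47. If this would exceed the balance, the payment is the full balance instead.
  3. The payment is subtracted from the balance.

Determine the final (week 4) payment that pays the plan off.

Week 1: $6,649.13 +$212.77 interest = $6,861.90; pay $212.77 → $6,649.13
Week 2: $6,649.13 +$212.77 interest = $6,861.90; pay $2,431.47 → $4,430.43
Week 3: $4,430.43 +$141.77 interest = $4,572.20; pay $2,431.47 → $2,140.73
Week 4: $2,140.73 +$68.50 interest = $2,209.23; pay $2,209.23 → $0.00

$2,209.23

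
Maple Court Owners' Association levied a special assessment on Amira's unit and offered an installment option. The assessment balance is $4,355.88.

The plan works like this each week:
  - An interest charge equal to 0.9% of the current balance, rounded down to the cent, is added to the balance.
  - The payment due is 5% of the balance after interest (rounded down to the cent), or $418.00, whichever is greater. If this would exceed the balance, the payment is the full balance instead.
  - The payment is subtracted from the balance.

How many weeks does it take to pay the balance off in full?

11

# | Opening | Interest | Payment | End bal
1 | $4,355.88 | $39.20 | $418.00 | $3,977.08
2 | $3,977.08 | $35.79 | $418.00 | $3,594.87
3 | $3,594.87 | $32.35 | $418.00 | $3,209.22
4 | $3,209.22 | $28.88 | $418.00 | $2,820.10
5 | $2,820.10 | $25.38 | $418.00 | $2,427.48
6 | $2,427.48 | $21.84 | $418.00 | $2,031.32
7 | $2,031.32 | $18.28 | $418.00 | $1,631.60
8 | $1,631.60 | $14.68 | $418.00 | $1,228.28
9 | $1,228.28 | $11.05 | $418.00 | $821.33
10 | $821.33 | $7.39 | $418.00 | $410.72
11 | $410.72 | $3.69 | $414.41 | $0.00
Balance reaches $0.00 in week 11.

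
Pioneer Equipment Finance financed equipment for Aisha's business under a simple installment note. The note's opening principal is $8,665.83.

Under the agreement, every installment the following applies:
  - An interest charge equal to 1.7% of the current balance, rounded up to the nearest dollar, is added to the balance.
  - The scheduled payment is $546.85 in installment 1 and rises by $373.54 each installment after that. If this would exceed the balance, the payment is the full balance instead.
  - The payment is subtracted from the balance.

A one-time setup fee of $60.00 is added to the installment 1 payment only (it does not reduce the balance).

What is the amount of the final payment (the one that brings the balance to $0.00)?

Installment 1: $8,665.83 +$148.00 interest = $8,813.83; pay $546.85 (+ $60.00 fee) → $8,266.98
Installment 2: $8,266.98 +$141.00 interest = $8,407.98; pay $920.39 → $7,487.59
Installment 3: $7,487.59 +$128.00 interest = $7,615.59; pay $1,293.93 → $6,321.66
Installment 4: $6,321.66 +$108.00 interest = $6,429.66; pay $1,667.47 → $4,762.19
Installment 5: $4,762.19 +$81.00 interest = $4,843.19; pay $2,041.01 → $2,802.18
Installment 6: $2,802.18 +$48.00 interest = $2,850.18; pay $2,414.55 → $435.63
Installment 7: $435.63 +$8.00 interest = $443.63; pay $443.63 → $0.00

$443.63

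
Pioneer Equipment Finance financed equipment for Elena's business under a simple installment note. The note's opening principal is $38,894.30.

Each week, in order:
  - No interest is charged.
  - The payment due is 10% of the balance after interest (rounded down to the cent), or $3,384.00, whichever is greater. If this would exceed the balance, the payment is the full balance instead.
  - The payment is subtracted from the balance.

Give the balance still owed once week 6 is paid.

Week 1: opening $38,894.30; payment $3,889.43; balance $35,004.87
Week 2: opening $35,004.87; payment $3,500.48; balance $31,504.39
Week 3: opening $31,504.39; payment $3,384.00; balance $28,120.39
Week 4: opening $28,120.39; payment $3,384.00; balance $24,736.39
Week 5: opening $24,736.39; payment $3,384.00; balance $21,352.39
Week 6: opening $21,352.39; payment $3,384.00; balance $17,968.39

$17,968.39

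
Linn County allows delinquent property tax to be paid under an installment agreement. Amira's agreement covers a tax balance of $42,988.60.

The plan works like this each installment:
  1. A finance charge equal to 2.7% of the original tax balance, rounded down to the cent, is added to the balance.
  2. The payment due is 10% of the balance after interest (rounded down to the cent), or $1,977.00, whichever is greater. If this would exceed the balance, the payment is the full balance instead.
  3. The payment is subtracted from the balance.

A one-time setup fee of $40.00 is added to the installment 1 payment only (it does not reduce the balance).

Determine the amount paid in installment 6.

# | Opening | Interest | Payment | Fee | End bal
1 | $42,988.60 | $1,160.69 | $4,414.92 | $40.00 | $39,734.37
2 | $39,734.37 | $1,160.69 | $4,089.50 | — | $36,805.56
3 | $36,805.56 | $1,160.69 | $3,796.62 | — | $34,169.63
4 | $34,169.63 | $1,160.69 | $3,533.03 | — | $31,797.29
5 | $31,797.29 | $1,160.69 | $3,295.79 | — | $29,662.19
6 | $29,662.19 | $1,160.69 | $3,082.28 | — | $27,740.60

$3,082.28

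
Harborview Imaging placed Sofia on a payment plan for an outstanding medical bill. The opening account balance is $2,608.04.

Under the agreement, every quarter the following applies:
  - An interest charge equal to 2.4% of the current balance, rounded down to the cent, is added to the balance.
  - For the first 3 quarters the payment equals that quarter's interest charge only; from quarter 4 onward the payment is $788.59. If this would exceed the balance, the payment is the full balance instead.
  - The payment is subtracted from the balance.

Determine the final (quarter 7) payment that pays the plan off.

Quarter 1: $2,608.04 +$62.59 interest = $2,670.63; pay $62.59 → $2,608.04
Quarter 2: $2,608.04 +$62.59 interest = $2,670.63; pay $62.59 → $2,608.04
Quarter 3: $2,608.04 +$62.59 interest = $2,670.63; pay $62.59 → $2,608.04
Quarter 4: $2,608.04 +$62.59 interest = $2,670.63; pay $788.59 → $1,882.04
Quarter 5: $1,882.04 +$45.16 interest = $1,927.20; pay $788.59 → $1,138.61
Quarter 6: $1,138.61 +$27.32 interest = $1,165.93; pay $788.59 → $377.34
Quarter 7: $377.34 +$9.05 interest = $386.39; pay $386.39 → $0.00

$386.39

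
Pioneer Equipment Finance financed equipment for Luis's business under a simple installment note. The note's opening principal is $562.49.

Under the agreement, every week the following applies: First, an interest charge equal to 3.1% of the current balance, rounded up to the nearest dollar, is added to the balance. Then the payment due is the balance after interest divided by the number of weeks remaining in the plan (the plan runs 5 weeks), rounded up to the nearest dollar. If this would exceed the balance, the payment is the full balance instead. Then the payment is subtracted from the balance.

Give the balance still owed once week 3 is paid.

Week 1: $562.49 +$18.00 interest = $580.49; pay $117.00 → $463.49
Week 2: $463.49 +$15.00 interest = $478.49; pay $120.00 → $358.49
Week 3: $358.49 +$12.00 interest = $370.49; pay $124.00 → $246.49

$246.49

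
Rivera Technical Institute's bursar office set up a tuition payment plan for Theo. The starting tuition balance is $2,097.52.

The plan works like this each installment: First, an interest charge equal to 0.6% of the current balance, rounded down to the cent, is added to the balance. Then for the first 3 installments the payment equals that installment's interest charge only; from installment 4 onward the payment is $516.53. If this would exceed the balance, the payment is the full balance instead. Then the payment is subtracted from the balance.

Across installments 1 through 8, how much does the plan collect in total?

Installment 1: $2,097.52 +$12.58 interest = $2,110.10; pay $12.58 → $2,097.52
Installment 2: $2,097.52 +$12.58 interest = $2,110.10; pay $12.58 → $2,097.52
Installment 3: $2,097.52 +$12.58 interest = $2,110.10; pay $12.58 → $2,097.52
Installment 4: $2,097.52 +$12.58 interest = $2,110.10; pay $516.53 → $1,593.57
Installment 5: $1,593.57 +$9.56 interest = $1,603.13; pay $516.53 → $1,086.60
Installment 6: $1,086.60 +$6.51 interest = $1,093.11; pay $516.53 → $576.58
Installment 7: $576.58 +$3.45 interest = $580.03; pay $516.53 → $63.50
Installment 8: $63.50 +$0.38 interest = $63.88; pay $63.88 → $0.00
Total paid: $2,167.74

$2,167.74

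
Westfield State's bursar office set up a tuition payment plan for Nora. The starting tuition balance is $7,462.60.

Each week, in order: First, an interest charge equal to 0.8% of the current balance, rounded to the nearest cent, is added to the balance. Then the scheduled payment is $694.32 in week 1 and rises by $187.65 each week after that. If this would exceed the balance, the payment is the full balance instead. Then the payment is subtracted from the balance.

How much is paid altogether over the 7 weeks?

Week 1: $7,462.60 +$59.70 interest = $7,522.30; pay $694.32 → $6,827.98
Week 2: $6,827.98 +$54.62 interest = $6,882.60; pay $881.97 → $6,000.63
Week 3: $6,000.63 +$48.01 interest = $6,048.64; pay $1,069.62 → $4,979.02
Week 4: $4,979.02 +$39.83 interest = $5,018.85; pay $1,257.27 → $3,761.58
Week 5: $3,761.58 +$30.09 interest = $3,791.67; pay $1,444.92 → $2,346.75
Week 6: $2,346.75 +$18.77 interest = $2,365.52; pay $1,632.57 → $732.95
Week 7: $732.95 +$5.86 interest = $738.81; pay $738.81 → $0.00
Total paid: $7,719.48

$7,719.48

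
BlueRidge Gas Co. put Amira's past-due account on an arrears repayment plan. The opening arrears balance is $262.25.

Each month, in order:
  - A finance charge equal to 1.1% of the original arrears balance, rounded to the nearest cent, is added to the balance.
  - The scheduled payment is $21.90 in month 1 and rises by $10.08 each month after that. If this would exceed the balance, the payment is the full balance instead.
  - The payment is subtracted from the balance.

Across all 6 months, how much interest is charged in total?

Month 1: opening $262.25; interest $2.88 → $265.13; payment $21.90; balance $243.23
Month 2: opening $243.23; interest $2.88 → $246.11; payment $31.98; balance $214.13
Month 3: opening $214.13; interest $2.88 → $217.01; payment $42.06; balance $174.95
Month 4: opening $174.95; interest $2.88 → $177.83; payment $52.14; balance $125.69
Month 5: opening $125.69; interest $2.88 → $128.57; payment $62.22; balance $66.35
Month 6: opening $66.35; interest $2.88 → $69.23; payment $69.23; balance $0.00
Total interest: $2.88 + $2.88 + $2.88 + $2.88 + $2.88 + $2.88 = $17.28

$17.28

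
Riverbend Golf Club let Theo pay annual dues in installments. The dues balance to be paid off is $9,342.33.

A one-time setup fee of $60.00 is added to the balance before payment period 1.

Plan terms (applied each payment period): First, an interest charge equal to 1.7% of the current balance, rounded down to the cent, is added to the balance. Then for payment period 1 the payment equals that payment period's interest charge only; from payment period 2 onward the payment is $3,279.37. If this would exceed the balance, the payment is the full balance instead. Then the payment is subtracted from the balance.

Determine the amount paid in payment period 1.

$159.83

Payment period 1: $9,402.33 +$159.83 interest = $9,562.16; pay $159.83 → $9,402.33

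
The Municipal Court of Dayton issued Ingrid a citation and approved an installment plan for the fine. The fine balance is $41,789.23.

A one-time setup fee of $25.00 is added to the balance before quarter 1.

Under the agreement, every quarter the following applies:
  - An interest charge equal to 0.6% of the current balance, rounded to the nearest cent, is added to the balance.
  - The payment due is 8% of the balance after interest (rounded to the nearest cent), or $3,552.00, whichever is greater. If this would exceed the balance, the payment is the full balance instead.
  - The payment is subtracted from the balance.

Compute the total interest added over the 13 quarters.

# | Opening | Interest | Payment | End bal
1 | $41,814.23 | $250.89 | $3,552.00 | $38,513.12
2 | $38,513.12 | $231.08 | $3,552.00 | $35,192.20
3 | $35,192.20 | $211.15 | $3,552.00 | $31,851.35
4 | $31,851.35 | $191.11 | $3,552.00 | $28,490.46
5 | $28,490.46 | $170.94 | $3,552.00 | $25,109.40
6 | $25,109.40 | $150.66 | $3,552.00 | $21,708.06
7 | $21,708.06 | $130.25 | $3,552.00 | $18,286.31
8 | $18,286.31 | $109.72 | $3,552.00 | $14,844.03
9 | $14,844.03 | $89.06 | $3,552.00 | $11,381.09
10 | $11,381.09 | $68.29 | $3,552.00 | $7,897.38
11 | $7,897.38 | $47.38 | $3,552.00 | $4,392.76
12 | $4,392.76 | $26.36 | $3,552.00 | $867.12
13 | $867.12 | $5.20 | $872.32 | $0.00
Total interest: $250.89 + $231.08 + $211.15 + $191.11 + $170.94 + $150.66 + $130.25 + $109.72 + $89.06 + $68.29 + $47.38 + $26.36 + $5.20 = $1,682.09

$1,682.09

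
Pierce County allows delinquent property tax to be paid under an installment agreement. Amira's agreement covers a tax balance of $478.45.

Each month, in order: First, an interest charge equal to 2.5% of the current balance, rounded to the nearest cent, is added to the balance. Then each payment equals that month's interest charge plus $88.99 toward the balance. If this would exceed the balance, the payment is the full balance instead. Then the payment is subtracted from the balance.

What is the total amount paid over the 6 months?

# | Opening | Interest | Payment | End bal
1 | $478.45 | $11.96 | $100.95 | $389.46
2 | $389.46 | $9.74 | $98.73 | $300.47
3 | $300.47 | $7.51 | $96.50 | $211.48
4 | $211.48 | $5.29 | $94.28 | $122.49
5 | $122.49 | $3.06 | $92.05 | $33.50
6 | $33.50 | $0.84 | $34.34 | $0.00
Total paid: $516.85

$516.85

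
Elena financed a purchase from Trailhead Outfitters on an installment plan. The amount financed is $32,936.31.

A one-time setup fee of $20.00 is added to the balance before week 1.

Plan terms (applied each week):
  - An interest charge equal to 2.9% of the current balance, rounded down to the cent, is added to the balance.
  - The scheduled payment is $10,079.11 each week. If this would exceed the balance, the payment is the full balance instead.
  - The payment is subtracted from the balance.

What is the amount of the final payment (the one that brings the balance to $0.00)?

Week 1: $32,956.31 +$955.73 interest = $33,912.04; pay $10,079.11 → $23,832.93
Week 2: $23,832.93 +$691.15 interest = $24,524.08; pay $10,079.11 → $14,444.97
Week 3: $14,444.97 +$418.90 interest = $14,863.87; pay $10,079.11 → $4,784.76
Week 4: $4,784.76 +$138.75 interest = $4,923.51; pay $4,923.51 → $0.00

$4,923.51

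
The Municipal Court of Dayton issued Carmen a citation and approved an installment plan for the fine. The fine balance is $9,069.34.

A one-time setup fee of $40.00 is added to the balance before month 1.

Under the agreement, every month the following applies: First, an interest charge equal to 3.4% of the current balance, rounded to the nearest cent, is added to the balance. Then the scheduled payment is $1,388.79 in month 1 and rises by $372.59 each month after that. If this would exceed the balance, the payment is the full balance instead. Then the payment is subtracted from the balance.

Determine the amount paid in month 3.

$2,133.97

Month 1: opening $9,109.34; interest $309.72 → $9,419.06; payment $1,388.79; balance $8,030.27
Month 2: opening $8,030.27; interest $273.03 → $8,303.30; payment $1,761.38; balance $6,541.92
Month 3: opening $6,541.92; interest $222.43 → $6,764.35; payment $2,133.97; balance $4,630.38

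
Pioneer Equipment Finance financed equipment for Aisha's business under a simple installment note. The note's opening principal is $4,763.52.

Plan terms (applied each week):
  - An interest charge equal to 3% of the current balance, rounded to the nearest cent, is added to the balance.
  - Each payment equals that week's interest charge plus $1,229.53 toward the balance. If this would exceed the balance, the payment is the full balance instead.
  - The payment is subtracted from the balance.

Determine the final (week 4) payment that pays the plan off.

$1,107.18

# | Opening | Interest | Payment | End bal
1 | $4,763.52 | $142.91 | $1,372.44 | $3,533.99
2 | $3,533.99 | $106.02 | $1,335.55 | $2,304.46
3 | $2,304.46 | $69.13 | $1,298.66 | $1,074.93
4 | $1,074.93 | $32.25 | $1,107.18 | $0.00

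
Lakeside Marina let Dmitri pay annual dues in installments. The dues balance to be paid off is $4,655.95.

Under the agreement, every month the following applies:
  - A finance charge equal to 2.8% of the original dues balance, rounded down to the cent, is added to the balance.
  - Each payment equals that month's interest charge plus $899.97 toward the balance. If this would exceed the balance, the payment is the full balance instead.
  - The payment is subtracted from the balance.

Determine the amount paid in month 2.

$1,030.33

Month 1: opening $4,655.95; interest $130.36 → $4,786.31; payment $1,030.33; balance $3,755.98
Month 2: opening $3,755.98; interest $130.36 → $3,886.34; payment $1,030.33; balance $2,856.01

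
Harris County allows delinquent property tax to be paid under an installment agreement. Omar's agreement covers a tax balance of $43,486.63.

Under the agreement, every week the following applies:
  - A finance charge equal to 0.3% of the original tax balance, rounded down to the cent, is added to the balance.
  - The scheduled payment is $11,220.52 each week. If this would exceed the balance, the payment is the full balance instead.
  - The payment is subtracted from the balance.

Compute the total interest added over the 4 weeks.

$521.80

Week 1: $43,486.63 +$130.45 interest = $43,617.08; pay $11,220.52 → $32,396.56
Week 2: $32,396.56 +$130.45 interest = $32,527.01; pay $11,220.52 → $21,306.49
Week 3: $21,306.49 +$130.45 interest = $21,436.94; pay $11,220.52 → $10,216.42
Week 4: $10,216.42 +$130.45 interest = $10,346.87; pay $10,346.87 → $0.00
Total interest: $130.45 + $130.45 + $130.45 + $130.45 = $521.80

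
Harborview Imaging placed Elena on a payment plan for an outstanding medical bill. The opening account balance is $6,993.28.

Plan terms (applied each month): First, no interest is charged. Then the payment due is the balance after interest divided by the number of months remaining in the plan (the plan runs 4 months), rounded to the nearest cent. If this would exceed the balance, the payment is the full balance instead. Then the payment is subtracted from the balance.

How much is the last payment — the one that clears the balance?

Month 1: $6,993.28 − $1,748.32 → $5,244.96
Month 2: $5,244.96 − $1,748.32 → $3,496.64
Month 3: $3,496.64 − $1,748.32 → $1,748.32
Month 4: $1,748.32 − $1,748.32 → $0.00

$1,748.32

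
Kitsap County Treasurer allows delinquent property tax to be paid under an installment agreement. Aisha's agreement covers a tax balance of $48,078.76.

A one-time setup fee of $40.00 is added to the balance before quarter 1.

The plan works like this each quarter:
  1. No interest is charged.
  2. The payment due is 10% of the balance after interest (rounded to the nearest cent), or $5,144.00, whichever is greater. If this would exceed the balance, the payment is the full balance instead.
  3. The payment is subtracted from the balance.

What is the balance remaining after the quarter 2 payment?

$37,830.76

# | Opening | Payment | End bal
1 | $48,118.76 | $5,144.00 | $42,974.76
2 | $42,974.76 | $5,144.00 | $37,830.76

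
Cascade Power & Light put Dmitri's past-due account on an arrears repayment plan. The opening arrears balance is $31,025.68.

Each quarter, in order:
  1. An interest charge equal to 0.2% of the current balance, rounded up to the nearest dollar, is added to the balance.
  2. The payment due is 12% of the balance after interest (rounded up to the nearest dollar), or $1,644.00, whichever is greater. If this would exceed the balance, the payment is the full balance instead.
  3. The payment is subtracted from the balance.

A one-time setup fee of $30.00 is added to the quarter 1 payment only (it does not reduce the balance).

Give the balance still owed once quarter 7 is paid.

$12,858.68

Quarter 1: opening $31,025.68; interest $63.00 → $31,088.68; payment $3,731.00 (+ $30.00 fee); balance $27,357.68
Quarter 2: opening $27,357.68; interest $55.00 → $27,412.68; payment $3,290.00; balance $24,122.68
Quarter 3: opening $24,122.68; interest $49.00 → $24,171.68; payment $2,901.00; balance $21,270.68
Quarter 4: opening $21,270.68; interest $43.00 → $21,313.68; payment $2,558.00; balance $18,755.68
Quarter 5: opening $18,755.68; interest $38.00 → $18,793.68; payment $2,256.00; balance $16,537.68
Quarter 6: opening $16,537.68; interest $34.00 → $16,571.68; payment $1,989.00; balance $14,582.68
Quarter 7: opening $14,582.68; interest $30.00 → $14,612.68; payment $1,754.00; balance $12,858.68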